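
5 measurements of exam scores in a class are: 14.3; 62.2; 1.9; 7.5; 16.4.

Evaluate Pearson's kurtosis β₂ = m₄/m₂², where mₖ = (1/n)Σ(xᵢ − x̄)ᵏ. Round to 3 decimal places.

x̄ = 20.4600
Σ(xᵢ − x̄)² = 2309.0920 ⇒ m₂ = 461.81840
Σ(xᵢ − x̄)⁴ = 3183941.7480 ⇒ m₄ = 636788.34960
m₂² = 213276.23458
β₂ = m₄/m₂² = 636788.34960 / 213276.23458 ≈ 2.986

2.986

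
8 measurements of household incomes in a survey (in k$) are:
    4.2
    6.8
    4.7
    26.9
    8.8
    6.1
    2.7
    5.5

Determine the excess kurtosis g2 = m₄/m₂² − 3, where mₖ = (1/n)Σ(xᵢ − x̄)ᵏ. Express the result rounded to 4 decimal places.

2.5366

x̄ = 8.2125
Σ(xᵢ − x̄)² = 422.2088 ⇒ m₂ = 52.77609
Σ(xᵢ − x̄)⁴ = 123369.4563 ⇒ m₄ = 15421.18203
m₂² = 2785.31607
g2 = m₄/m₂² − 3 = 5.53660 − 3 ≈ 2.5366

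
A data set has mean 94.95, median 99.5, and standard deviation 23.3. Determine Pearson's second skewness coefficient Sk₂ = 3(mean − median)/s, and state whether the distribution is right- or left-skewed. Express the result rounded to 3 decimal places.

Sk₂ = 3(94.95 − 99.5) / 23.3 = 3 × -4.5500 / 23.3
    = -13.6500 / 23.3 ≈ -0.586
Sk₂ < 0 ⇒ mean < median ⇒ left-skewed (negative skew).

-0.586, left-skewed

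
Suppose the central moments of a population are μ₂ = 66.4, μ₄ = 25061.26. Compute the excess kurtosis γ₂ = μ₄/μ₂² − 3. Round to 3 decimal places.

μ₂² = 66.4² = 4408.96000
μ₄/μ₂² = 25061.26 / 4408.96000 = 5.68417
γ₂ = 5.68417 − 3 ≈ 2.684

2.684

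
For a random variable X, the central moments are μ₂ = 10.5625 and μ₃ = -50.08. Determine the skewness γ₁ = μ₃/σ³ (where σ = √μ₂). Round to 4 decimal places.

-1.4589

σ = √μ₂ = √10.5625 = 3.25000
σ³ = μ₂^(3/2) = 34.32813
γ₁ = μ₃/σ³ = -50.08 / 34.32813 ≈ -1.4589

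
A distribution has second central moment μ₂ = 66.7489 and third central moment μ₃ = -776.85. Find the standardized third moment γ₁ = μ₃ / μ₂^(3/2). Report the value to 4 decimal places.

σ = √μ₂ = √66.7489 = 8.17000
σ³ = μ₂^(3/2) = 545.33851
γ₁ = μ₃/σ³ = -776.85 / 545.33851 ≈ -1.4245

-1.4245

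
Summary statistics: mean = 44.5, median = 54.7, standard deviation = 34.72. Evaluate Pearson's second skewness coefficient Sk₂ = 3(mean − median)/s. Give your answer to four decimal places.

-0.8813

Sk₂ = 3(44.5 − 54.7) / 34.72 = 3 × -10.2000 / 34.72
    = -30.6000 / 34.72 ≈ -0.8813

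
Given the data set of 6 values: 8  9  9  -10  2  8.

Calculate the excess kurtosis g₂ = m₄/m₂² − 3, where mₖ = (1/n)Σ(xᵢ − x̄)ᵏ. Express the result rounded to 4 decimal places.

x̄ = 4.3333
Σ(xᵢ − x̄)² = 281.3333 ⇒ m₂ = 46.88889
Σ(xᵢ − x̄)⁴ = 43547.1111 ⇒ m₄ = 7257.85185
m₂² = 2198.56790
g₂ = m₄/m₂² − 3 = 3.30117 − 3 ≈ 0.3012

0.3012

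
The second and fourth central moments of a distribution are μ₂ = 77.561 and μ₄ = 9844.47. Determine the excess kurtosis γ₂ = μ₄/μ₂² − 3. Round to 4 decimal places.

-1.3635

μ₂² = 77.561² = 6015.70872
μ₄/μ₂² = 9844.47 / 6015.70872 = 1.63646
γ₂ = 1.63646 − 3 ≈ -1.3635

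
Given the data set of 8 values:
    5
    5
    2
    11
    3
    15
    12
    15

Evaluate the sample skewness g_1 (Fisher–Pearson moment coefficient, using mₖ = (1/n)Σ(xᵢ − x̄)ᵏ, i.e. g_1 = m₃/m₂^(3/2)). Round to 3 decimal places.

x̄ = (5 + 5 + 2 + 11 + 3 + 15 + 12 + 15) / 8 = 8.5000
deviations (xᵢ − x̄): -3.5000, -3.5000, -6.5000, 2.5000, -5.5000, 6.5000, 3.5000, 6.5000
Σ(xᵢ − x̄)² = 200.0000 ⇒ m₂ = 200.0000/8 = 25.00000
Σ(xᵢ − x̄)³ = 81.0000 ⇒ m₃ = 81.0000/8 = 10.12500
m₂^(3/2) = 25.00000^(1.5) = 125.00000
g_1 = m₃ / m₂^(3/2) = 10.12500 / 125.00000 ≈ 0.081

0.081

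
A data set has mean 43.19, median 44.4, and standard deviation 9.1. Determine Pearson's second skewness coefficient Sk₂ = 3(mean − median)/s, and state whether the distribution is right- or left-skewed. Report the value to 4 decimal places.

Sk₂ = 3(43.19 − 44.4) / 9.1 = 3 × -1.2100 / 9.1
    = -3.6300 / 9.1 ≈ -0.3989
Sk₂ < 0 ⇒ mean < median ⇒ left-skewed (negative skew).

-0.3989, left-skewed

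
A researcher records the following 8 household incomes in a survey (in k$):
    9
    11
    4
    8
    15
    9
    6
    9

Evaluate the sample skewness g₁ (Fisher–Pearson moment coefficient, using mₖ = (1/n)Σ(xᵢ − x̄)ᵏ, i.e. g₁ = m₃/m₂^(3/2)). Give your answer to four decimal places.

0.4326

x̄ = (9 + 11 + 4 + 8 + 15 + 9 + 6 + 9) / 8 = 8.8750
deviations (xᵢ − x̄): 0.1250, 2.1250, -4.8750, -0.8750, 6.1250, 0.1250, -2.8750, 0.1250
Σ(xᵢ − x̄)² = 74.8750 ⇒ m₂ = 74.8750/8 = 9.35938
Σ(xᵢ − x̄)³ = 99.0938 ⇒ m₃ = 99.0938/8 = 12.38672
m₂^(3/2) = 9.35938^(1.5) = 28.63323
g₁ = m₃ / m₂^(3/2) = 12.38672 / 28.63323 ≈ 0.4326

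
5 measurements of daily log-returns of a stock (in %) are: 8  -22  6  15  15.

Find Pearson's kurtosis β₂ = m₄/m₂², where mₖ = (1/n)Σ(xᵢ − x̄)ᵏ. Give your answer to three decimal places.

x̄ = 4.4000
Σ(xᵢ − x̄)² = 937.2000 ⇒ m₂ = 187.44000
Σ(xᵢ − x̄)⁴ = 511177.2960 ⇒ m₄ = 102235.45920
m₂² = 35133.75360
β₂ = m₄/m₂² = 102235.45920 / 35133.75360 ≈ 2.910

2.910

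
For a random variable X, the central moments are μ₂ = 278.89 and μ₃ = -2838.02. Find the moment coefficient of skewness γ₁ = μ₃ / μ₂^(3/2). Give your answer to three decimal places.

σ = √μ₂ = √278.89 = 16.70000
σ³ = μ₂^(3/2) = 4657.46300
γ₁ = μ₃/σ³ = -2838.02 / 4657.46300 ≈ -0.609

-0.609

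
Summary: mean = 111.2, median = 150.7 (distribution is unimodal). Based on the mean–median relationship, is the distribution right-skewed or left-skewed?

mean − median = 111.2 − 150.7 = -39.5
mean < median ⇒ the longer tail is on the left ⇒ left-skewed (negatively skewed).

left-skewed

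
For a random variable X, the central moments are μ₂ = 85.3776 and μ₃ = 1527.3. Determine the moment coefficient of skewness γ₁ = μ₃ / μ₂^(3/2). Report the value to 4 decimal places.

σ = √μ₂ = √85.3776 = 9.24000
σ³ = μ₂^(3/2) = 788.88902
γ₁ = μ₃/σ³ = 1527.3 / 788.88902 ≈ 1.9360

1.9360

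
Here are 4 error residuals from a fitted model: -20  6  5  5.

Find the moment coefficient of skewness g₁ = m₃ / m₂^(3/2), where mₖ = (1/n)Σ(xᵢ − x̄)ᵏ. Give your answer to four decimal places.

x̄ = (-20 + 6 + 5 + 5) / 4 = -1.0000
deviations (xᵢ − x̄): -19.0000, 7.0000, 6.0000, 6.0000
Σ(xᵢ − x̄)² = 482.0000 ⇒ m₂ = 482.0000/4 = 120.50000
Σ(xᵢ − x̄)³ = -6084.0000 ⇒ m₃ = -6084.0000/4 = -1521.00000
m₂^(3/2) = 120.50000^(1.5) = 1322.75853
g₁ = m₃ / m₂^(3/2) = -1521.00000 / 1322.75853 ≈ -1.1499

-1.1499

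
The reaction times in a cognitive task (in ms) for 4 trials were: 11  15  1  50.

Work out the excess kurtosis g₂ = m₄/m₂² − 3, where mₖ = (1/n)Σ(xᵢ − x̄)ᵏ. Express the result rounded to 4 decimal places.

-0.8310

x̄ = 19.2500
Σ(xᵢ − x̄)² = 1364.7500 ⇒ m₂ = 341.18750
Σ(xᵢ − x̄)⁴ = 1009977.8281 ⇒ m₄ = 252494.45703
m₂² = 116408.91016
g₂ = m₄/m₂² − 3 = 2.16903 − 3 ≈ -0.8310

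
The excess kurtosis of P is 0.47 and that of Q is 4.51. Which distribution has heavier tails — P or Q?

Q

Higher excess kurtosis ⇒ heavier tails relative to the normal distribution.
0.47 vs 4.51: the larger is 4.51, so Q has heavier tails.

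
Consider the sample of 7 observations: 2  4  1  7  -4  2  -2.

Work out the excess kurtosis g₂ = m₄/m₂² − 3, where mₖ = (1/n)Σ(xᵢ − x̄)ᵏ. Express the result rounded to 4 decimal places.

-0.7812

x̄ = 1.4286
Σ(xᵢ − x̄)² = 79.7143 ⇒ m₂ = 11.38776
Σ(xᵢ − x̄)⁴ = 2014.1283 ⇒ m₄ = 287.73261
m₂² = 129.68097
g₂ = m₄/m₂² − 3 = 2.21877 − 3 ≈ -0.7812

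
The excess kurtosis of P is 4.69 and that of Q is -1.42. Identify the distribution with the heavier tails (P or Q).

Higher excess kurtosis ⇒ heavier tails relative to the normal distribution.
4.69 vs -1.42: the larger is 4.69, so P has heavier tails. (P is leptokurtic — heavier-than-normal tails; the other is platykurtic.)

P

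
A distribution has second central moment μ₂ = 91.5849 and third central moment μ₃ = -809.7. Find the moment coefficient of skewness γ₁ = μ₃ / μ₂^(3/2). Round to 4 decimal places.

-0.9238

σ = √μ₂ = √91.5849 = 9.57000
σ³ = μ₂^(3/2) = 876.46749
γ₁ = μ₃/σ³ = -809.7 / 876.46749 ≈ -0.9238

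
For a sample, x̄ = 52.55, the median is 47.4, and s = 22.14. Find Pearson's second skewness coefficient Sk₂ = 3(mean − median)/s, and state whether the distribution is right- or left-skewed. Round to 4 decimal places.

0.6978, right-skewed

Sk₂ = 3(52.55 − 47.4) / 22.14 = 3 × 5.1500 / 22.14
    = 15.4500 / 22.14 ≈ 0.6978
Sk₂ > 0 ⇒ mean > median ⇒ right-skewed (positive skew).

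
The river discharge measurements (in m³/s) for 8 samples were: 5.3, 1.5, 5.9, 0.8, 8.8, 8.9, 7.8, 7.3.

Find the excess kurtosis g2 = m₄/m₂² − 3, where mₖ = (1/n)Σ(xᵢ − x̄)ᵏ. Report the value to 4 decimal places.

x̄ = 5.7875
Σ(xᵢ − x̄)² = 68.6088 ⇒ m₂ = 8.57609
Σ(xᵢ − x̄)⁴ = 1154.5984 ⇒ m₄ = 144.32480
m₂² = 73.54938
g2 = m₄/m₂² − 3 = 1.96228 − 3 ≈ -1.0377

-1.0377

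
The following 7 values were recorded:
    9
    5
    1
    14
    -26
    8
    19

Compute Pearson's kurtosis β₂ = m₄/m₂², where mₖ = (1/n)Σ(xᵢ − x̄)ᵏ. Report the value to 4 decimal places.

3.8637

x̄ = 4.2857
Σ(xᵢ − x̄)² = 1275.4286 ⇒ m₂ = 182.20408
Σ(xᵢ − x̄)⁴ = 897883.6968 ⇒ m₄ = 128269.09954
m₂² = 33198.32736
β₂ = m₄/m₂² = 128269.09954 / 33198.32736 ≈ 3.8637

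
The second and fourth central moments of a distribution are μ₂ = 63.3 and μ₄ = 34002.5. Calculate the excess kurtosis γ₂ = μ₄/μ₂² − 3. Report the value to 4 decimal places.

μ₂² = 63.3² = 4006.89000
μ₄/μ₂² = 34002.5 / 4006.89000 = 8.48601
γ₂ = 8.48601 − 3 ≈ 5.4860

5.4860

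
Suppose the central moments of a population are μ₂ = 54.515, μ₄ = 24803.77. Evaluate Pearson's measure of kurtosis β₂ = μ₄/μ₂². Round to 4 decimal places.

μ₂² = 54.515² = 2971.88523
μ₄/μ₂² = 24803.77 / 2971.88523 = 8.34614
β₂ ≈ 8.3461

8.3461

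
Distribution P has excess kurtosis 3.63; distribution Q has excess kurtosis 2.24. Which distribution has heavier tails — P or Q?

Higher excess kurtosis ⇒ heavier tails relative to the normal distribution.
3.63 vs 2.24: the larger is 3.63, so P has heavier tails.

P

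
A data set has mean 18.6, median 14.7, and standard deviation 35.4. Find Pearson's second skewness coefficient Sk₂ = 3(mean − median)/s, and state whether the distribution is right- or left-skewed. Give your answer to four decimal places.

Sk₂ = 3(18.6 − 14.7) / 35.4 = 3 × 3.9000 / 35.4
    = 11.7000 / 35.4 ≈ 0.3305
Sk₂ > 0 ⇒ mean > median ⇒ right-skewed (positive skew).

0.3305, right-skewed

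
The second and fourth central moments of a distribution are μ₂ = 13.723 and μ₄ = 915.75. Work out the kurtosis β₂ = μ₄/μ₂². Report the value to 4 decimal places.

μ₂² = 13.723² = 188.32073
μ₄/μ₂² = 915.75 / 188.32073 = 4.86271
β₂ ≈ 4.8627

4.8627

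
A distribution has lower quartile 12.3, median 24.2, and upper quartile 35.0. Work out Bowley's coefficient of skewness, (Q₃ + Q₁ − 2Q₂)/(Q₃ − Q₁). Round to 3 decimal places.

numerator: Q₃ + Q₁ − 2Q₂ = 35.0 + 12.3 − 2×24.2 = -1.1000
denominator: Q₃ − Q₁ = 35.0 − 12.3 = 22.7000
Bowley skewness = -1.1000 / 22.7000 ≈ -0.048

-0.048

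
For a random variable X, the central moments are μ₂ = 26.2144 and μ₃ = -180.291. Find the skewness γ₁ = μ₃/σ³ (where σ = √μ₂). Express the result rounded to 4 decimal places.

-1.3433

σ = √μ₂ = √26.2144 = 5.12000
σ³ = μ₂^(3/2) = 134.21773
γ₁ = μ₃/σ³ = -180.291 / 134.21773 ≈ -1.3433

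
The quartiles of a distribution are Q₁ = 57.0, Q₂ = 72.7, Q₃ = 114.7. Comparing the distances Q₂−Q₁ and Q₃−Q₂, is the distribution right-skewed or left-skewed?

Q₂ − Q₁ = 15.7;  Q₃ − Q₂ = 42.0
Q₃ − Q₂ > Q₂ − Q₁ ⇒ the upper half is more spread out ⇒ right-skewed.

right-skewed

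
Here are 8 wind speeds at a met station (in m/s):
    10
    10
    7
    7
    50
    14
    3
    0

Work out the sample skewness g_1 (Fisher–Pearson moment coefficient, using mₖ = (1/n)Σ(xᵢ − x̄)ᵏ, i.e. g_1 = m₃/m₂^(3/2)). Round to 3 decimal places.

1.926

x̄ = (10 + 10 + 7 + 7 + 50 + 14 + 3 + 0) / 8 = 12.6250
deviations (xᵢ − x̄): -2.6250, -2.6250, -5.6250, -5.6250, 37.3750, 1.3750, -9.6250, -12.6250
Σ(xᵢ − x̄)² = 1727.8750 ⇒ m₂ = 1727.8750/8 = 215.98438
Σ(xᵢ − x̄)³ = 48915.2813 ⇒ m₃ = 48915.2813/8 = 6114.41016
m₂^(3/2) = 215.98438^(1.5) = 3174.19425
g_1 = m₃ / m₂^(3/2) = 6114.41016 / 3174.19425 ≈ 1.926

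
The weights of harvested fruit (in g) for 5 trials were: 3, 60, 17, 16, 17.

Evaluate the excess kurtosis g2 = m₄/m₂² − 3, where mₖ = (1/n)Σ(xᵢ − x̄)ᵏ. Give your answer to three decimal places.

x̄ = 22.6000
Σ(xᵢ − x̄)² = 1889.2000 ⇒ m₂ = 377.84000
Σ(xᵢ − x̄)⁴ = 2107972.8160 ⇒ m₄ = 421594.56320
m₂² = 142763.06560
g2 = m₄/m₂² − 3 = 2.95311 − 3 ≈ -0.047

-0.047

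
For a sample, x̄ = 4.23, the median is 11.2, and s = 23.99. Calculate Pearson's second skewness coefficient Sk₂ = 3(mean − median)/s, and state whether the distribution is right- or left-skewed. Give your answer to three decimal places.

-0.872, left-skewed

Sk₂ = 3(4.23 − 11.2) / 23.99 = 3 × -6.9700 / 23.99
    = -20.9100 / 23.99 ≈ -0.872
Sk₂ < 0 ⇒ mean < median ⇒ left-skewed (negative skew).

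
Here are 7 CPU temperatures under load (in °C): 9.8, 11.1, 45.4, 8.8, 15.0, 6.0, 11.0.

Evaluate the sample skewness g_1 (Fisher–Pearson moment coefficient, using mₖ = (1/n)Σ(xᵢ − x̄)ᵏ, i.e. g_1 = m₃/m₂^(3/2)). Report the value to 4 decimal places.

1.8731

x̄ = (9.8 + 11.1 + 45.4 + 8.8 + 15.0 + 6.0 + 11.0) / 7 = 15.3000
deviations (xᵢ − x̄): -5.5000, -4.2000, 30.1000, -6.5000, -0.3000, -9.3000, -4.3000
Σ(xᵢ − x̄)² = 1101.2200 ⇒ m₂ = 1101.2200/7 = 157.31714
Σ(xᵢ − x̄)³ = 25871.9220 ⇒ m₃ = 25871.9220/7 = 3695.98886
m₂^(3/2) = 157.31714^(1.5) = 1973.16805
g_1 = m₃ / m₂^(3/2) = 3695.98886 / 1973.16805 ≈ 1.8731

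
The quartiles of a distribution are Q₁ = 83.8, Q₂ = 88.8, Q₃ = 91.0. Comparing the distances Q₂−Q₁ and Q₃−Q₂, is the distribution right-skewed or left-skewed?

left-skewed

Q₂ − Q₁ = 5.0;  Q₃ − Q₂ = 2.2
Q₂ − Q₁ > Q₃ − Q₂ ⇒ the lower half is more spread out ⇒ left-skewed.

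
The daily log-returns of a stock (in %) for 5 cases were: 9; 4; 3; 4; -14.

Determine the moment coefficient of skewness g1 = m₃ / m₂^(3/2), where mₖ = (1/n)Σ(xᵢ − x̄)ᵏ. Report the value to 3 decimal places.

x̄ = (9 + 4 + 3 + 4 - 14) / 5 = 1.2000
deviations (xᵢ − x̄): 7.8000, 2.8000, 1.8000, 2.8000, -15.2000
Σ(xᵢ − x̄)² = 310.8000 ⇒ m₂ = 310.8000/5 = 62.16000
Σ(xᵢ − x̄)³ = -2987.5200 ⇒ m₃ = -2987.5200/5 = -597.50400
m₂^(3/2) = 62.16000^(1.5) = 490.07947
g1 = m₃ / m₂^(3/2) = -597.50400 / 490.07947 ≈ -1.219

-1.219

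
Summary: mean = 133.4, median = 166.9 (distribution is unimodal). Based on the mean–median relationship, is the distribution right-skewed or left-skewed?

mean − median = 133.4 − 166.9 = -33.5
mean < median ⇒ the longer tail is on the left ⇒ left-skewed (negatively skewed).

left-skewed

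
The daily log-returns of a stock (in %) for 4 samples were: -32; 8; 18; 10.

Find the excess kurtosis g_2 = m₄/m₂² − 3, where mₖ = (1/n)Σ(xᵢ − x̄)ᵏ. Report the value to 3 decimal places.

x̄ = 1.0000
Σ(xᵢ − x̄)² = 1508.0000 ⇒ m₂ = 377.00000
Σ(xᵢ − x̄)⁴ = 1278404.0000 ⇒ m₄ = 319601.00000
m₂² = 142129.00000
g_2 = m₄/m₂² − 3 = 2.24867 − 3 ≈ -0.751

-0.751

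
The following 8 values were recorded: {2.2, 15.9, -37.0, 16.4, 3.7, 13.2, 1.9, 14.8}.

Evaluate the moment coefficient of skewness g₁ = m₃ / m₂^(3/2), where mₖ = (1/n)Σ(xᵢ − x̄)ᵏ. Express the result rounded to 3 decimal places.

x̄ = (2.2 + 15.9 - 37.0 + 16.4 + 3.7 + 13.2 + 1.9 + 14.8) / 8 = 3.8875
deviations (xᵢ − x̄): -1.6875, 12.0125, -40.8875, 12.5125, -0.1875, 9.3125, -1.9875, 10.9125
Σ(xᵢ − x̄)² = 2185.2888 ⇒ m₂ = 2185.2888/8 = 273.16109
Σ(xᵢ − x̄)³ = -62568.3907 ⇒ m₃ = -62568.3907/8 = -7821.04883
m₂^(3/2) = 273.16109^(1.5) = 4514.69343
g₁ = m₃ / m₂^(3/2) = -7821.04883 / 4514.69343 ≈ -1.732

-1.732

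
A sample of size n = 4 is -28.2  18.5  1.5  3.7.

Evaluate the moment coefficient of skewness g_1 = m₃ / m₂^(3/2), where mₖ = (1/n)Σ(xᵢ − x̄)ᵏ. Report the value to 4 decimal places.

x̄ = (-28.2 + 18.5 + 1.5 + 3.7) / 4 = -1.1250
deviations (xᵢ − x̄): -27.0750, 19.6250, 2.6250, 4.8250
Σ(xᵢ − x̄)² = 1148.3675 ⇒ m₂ = 1148.3675/4 = 287.09188
Σ(xᵢ − x̄)³ = -12158.6794 ⇒ m₃ = -12158.6794/4 = -3039.66984
m₂^(3/2) = 287.09188^(1.5) = 4864.42322
g_1 = m₃ / m₂^(3/2) = -3039.66984 / 4864.42322 ≈ -0.6249

-0.6249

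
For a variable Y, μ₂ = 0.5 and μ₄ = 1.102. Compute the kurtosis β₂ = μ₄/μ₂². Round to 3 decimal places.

μ₂² = 0.5² = 0.25000
μ₄/μ₂² = 1.102 / 0.25000 = 4.40800
β₂ ≈ 4.408

4.408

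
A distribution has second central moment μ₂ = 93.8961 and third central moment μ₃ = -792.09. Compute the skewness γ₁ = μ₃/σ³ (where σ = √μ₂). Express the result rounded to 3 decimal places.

σ = √μ₂ = √93.8961 = 9.69000
σ³ = μ₂^(3/2) = 909.85321
γ₁ = μ₃/σ³ = -792.09 / 909.85321 ≈ -0.871

-0.871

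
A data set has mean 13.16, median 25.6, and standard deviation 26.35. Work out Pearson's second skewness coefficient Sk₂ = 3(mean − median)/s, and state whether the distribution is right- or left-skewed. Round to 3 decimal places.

Sk₂ = 3(13.16 − 25.6) / 26.35 = 3 × -12.4400 / 26.35
    = -37.3200 / 26.35 ≈ -1.416
Sk₂ < 0 ⇒ mean < median ⇒ left-skewed (negative skew).

-1.416, left-skewed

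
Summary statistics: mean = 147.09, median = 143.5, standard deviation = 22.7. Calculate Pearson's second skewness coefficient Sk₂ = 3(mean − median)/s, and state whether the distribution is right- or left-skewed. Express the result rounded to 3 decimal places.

Sk₂ = 3(147.09 − 143.5) / 22.7 = 3 × 3.5900 / 22.7
    = 10.7700 / 22.7 ≈ 0.474
Sk₂ > 0 ⇒ mean > median ⇒ right-skewed (positive skew).

0.474, right-skewed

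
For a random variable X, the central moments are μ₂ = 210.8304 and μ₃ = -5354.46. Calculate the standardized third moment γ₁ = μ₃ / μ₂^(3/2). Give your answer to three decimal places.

σ = √μ₂ = √210.8304 = 14.52000
σ³ = μ₂^(3/2) = 3061.25741
γ₁ = μ₃/σ³ = -5354.46 / 3061.25741 ≈ -1.749

-1.749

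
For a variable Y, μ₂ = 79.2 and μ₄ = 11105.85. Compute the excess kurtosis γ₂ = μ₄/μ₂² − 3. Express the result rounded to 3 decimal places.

-1.229

μ₂² = 79.2² = 6272.64000
μ₄/μ₂² = 11105.85 / 6272.64000 = 1.77052
γ₂ = 1.77052 − 3 ≈ -1.229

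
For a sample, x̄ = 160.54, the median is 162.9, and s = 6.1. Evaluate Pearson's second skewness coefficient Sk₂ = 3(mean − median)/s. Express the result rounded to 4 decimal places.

-1.1607

Sk₂ = 3(160.54 − 162.9) / 6.1 = 3 × -2.3600 / 6.1
    = -7.0800 / 6.1 ≈ -1.1607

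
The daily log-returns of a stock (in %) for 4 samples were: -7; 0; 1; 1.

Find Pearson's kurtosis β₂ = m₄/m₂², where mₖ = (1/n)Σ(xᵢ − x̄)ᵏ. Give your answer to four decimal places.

2.2907

x̄ = -1.2500
Σ(xᵢ − x̄)² = 44.7500 ⇒ m₂ = 11.18750
Σ(xᵢ − x̄)⁴ = 1146.8281 ⇒ m₄ = 286.70703
m₂² = 125.16016
β₂ = m₄/m₂² = 286.70703 / 125.16016 ≈ 2.2907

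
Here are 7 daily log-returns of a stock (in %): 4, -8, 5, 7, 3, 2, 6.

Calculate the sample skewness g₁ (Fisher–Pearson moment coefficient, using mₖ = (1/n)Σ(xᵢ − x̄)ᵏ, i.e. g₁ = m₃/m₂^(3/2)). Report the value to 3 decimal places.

-1.565

x̄ = (4 - 8 + 5 + 7 + 3 + 2 + 6) / 7 = 2.7143
deviations (xᵢ − x̄): 1.2857, -10.7143, 2.2857, 4.2857, 0.2857, -0.7143, 3.2857
Σ(xᵢ − x̄)² = 151.4286 ⇒ m₂ = 151.4286/7 = 21.63265
Σ(xᵢ − x̄)³ = -1102.0408 ⇒ m₃ = -1102.0408/7 = -157.43440
m₂^(3/2) = 21.63265^(1.5) = 100.61545
g₁ = m₃ / m₂^(3/2) = -157.43440 / 100.61545 ≈ -1.565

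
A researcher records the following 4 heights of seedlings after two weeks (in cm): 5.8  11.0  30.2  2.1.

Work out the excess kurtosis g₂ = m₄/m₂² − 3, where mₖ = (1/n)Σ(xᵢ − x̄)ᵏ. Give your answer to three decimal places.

x̄ = 12.2750
Σ(xᵢ − x̄)² = 468.3875 ⇒ m₂ = 117.09687
Σ(xᵢ − x̄)⁴ = 115716.2957 ⇒ m₄ = 28929.07391
m₂² = 13711.67813
g₂ = m₄/m₂² − 3 = 2.10981 − 3 ≈ -0.890

-0.890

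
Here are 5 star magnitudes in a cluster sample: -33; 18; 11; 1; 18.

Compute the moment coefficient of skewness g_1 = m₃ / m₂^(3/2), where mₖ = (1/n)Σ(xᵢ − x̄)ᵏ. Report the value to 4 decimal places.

x̄ = (-33 + 18 + 11 + 1 + 18) / 5 = 3.0000
deviations (xᵢ − x̄): -36.0000, 15.0000, 8.0000, -2.0000, 15.0000
Σ(xᵢ − x̄)² = 1814.0000 ⇒ m₂ = 1814.0000/5 = 362.80000
Σ(xᵢ − x̄)³ = -39402.0000 ⇒ m₃ = -39402.0000/5 = -7880.40000
m₂^(3/2) = 362.80000^(1.5) = 6910.36389
g_1 = m₃ / m₂^(3/2) = -7880.40000 / 6910.36389 ≈ -1.1404

-1.1404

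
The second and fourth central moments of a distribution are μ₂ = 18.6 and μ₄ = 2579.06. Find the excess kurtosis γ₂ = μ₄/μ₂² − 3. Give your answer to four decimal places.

μ₂² = 18.6² = 345.96000
μ₄/μ₂² = 2579.06 / 345.96000 = 7.45479
γ₂ = 7.45479 − 3 ≈ 4.4548

4.4548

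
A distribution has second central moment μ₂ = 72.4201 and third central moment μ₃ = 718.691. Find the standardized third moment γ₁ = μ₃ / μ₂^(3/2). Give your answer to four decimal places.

1.1661

σ = √μ₂ = √72.4201 = 8.51000
σ³ = μ₂^(3/2) = 616.29505
γ₁ = μ₃/σ³ = 718.691 / 616.29505 ≈ 1.1661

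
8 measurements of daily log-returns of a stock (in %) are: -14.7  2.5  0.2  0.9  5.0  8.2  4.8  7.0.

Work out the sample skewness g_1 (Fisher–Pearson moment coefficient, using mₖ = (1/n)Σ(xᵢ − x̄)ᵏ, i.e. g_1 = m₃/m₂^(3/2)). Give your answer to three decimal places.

x̄ = (-14.7 + 2.5 + 0.2 + 0.9 + 5.0 + 8.2 + 4.8 + 7.0) / 8 = 1.7375
deviations (xᵢ − x̄): -16.4375, 0.7625, -1.5375, -0.8375, 3.2625, 6.4625, 3.0625, 5.2625
Σ(xᵢ − x̄)² = 363.3187 ⇒ m₂ = 363.3187/8 = 45.41484
Σ(xᵢ − x̄)³ = -3965.9628 ⇒ m₃ = -3965.9628/8 = -495.74535
m₂^(3/2) = 45.41484^(1.5) = 306.05307
g_1 = m₃ / m₂^(3/2) = -495.74535 / 306.05307 ≈ -1.620

-1.620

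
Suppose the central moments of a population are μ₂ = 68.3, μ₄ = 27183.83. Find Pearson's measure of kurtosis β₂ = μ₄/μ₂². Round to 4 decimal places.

5.8273

μ₂² = 68.3² = 4664.89000
μ₄/μ₂² = 27183.83 / 4664.89000 = 5.82732
β₂ ≈ 5.8273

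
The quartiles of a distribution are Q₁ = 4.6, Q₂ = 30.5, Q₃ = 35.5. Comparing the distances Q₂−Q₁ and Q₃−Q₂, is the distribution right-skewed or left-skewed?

Q₂ − Q₁ = 25.9;  Q₃ − Q₂ = 5.0
Q₂ − Q₁ > Q₃ − Q₂ ⇒ the lower half is more spread out ⇒ left-skewed.

left-skewed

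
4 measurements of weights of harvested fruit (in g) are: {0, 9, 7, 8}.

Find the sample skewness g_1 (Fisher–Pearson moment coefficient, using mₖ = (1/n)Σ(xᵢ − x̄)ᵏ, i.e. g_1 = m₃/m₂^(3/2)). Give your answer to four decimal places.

-1.0182

x̄ = (0 + 9 + 7 + 8) / 4 = 6.0000
deviations (xᵢ − x̄): -6.0000, 3.0000, 1.0000, 2.0000
Σ(xᵢ − x̄)² = 50.0000 ⇒ m₂ = 50.0000/4 = 12.50000
Σ(xᵢ − x̄)³ = -180.0000 ⇒ m₃ = -180.0000/4 = -45.00000
m₂^(3/2) = 12.50000^(1.5) = 44.19417
g_1 = m₃ / m₂^(3/2) = -45.00000 / 44.19417 ≈ -1.0182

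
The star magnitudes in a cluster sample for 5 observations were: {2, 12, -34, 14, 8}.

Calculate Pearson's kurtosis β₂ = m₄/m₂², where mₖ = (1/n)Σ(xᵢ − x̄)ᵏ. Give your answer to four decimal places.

x̄ = 0.4000
Σ(xᵢ − x̄)² = 1563.2000 ⇒ m₂ = 312.64000
Σ(xᵢ − x̄)⁴ = 1456000.2560 ⇒ m₄ = 291200.05120
m₂² = 97743.76960
β₂ = m₄/m₂² = 291200.05120 / 97743.76960 ≈ 2.9792

2.9792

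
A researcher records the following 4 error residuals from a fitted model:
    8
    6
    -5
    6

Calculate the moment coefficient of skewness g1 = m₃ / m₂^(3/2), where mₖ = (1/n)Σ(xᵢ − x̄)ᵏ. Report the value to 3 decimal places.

x̄ = (8 + 6 - 5 + 6) / 4 = 3.7500
deviations (xᵢ − x̄): 4.2500, 2.2500, -8.7500, 2.2500
Σ(xᵢ − x̄)² = 104.7500 ⇒ m₂ = 104.7500/4 = 26.18750
Σ(xᵢ − x̄)³ = -570.3750 ⇒ m₃ = -570.3750/4 = -142.59375
m₂^(3/2) = 26.18750^(1.5) = 134.01119
g1 = m₃ / m₂^(3/2) = -142.59375 / 134.01119 ≈ -1.064

-1.064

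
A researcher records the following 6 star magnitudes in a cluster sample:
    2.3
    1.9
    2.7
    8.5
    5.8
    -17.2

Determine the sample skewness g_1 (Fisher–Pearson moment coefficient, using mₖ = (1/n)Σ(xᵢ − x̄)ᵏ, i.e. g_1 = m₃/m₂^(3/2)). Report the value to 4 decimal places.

x̄ = (2.3 + 1.9 + 2.7 + 8.5 + 5.8 - 17.2) / 6 = 0.6667
deviations (xᵢ − x̄): 1.6333, 1.2333, 2.0333, 7.8333, 5.1333, -17.8667
Σ(xᵢ − x̄)² = 415.2533 ⇒ m₂ = 415.2533/6 = 69.20889
Σ(xᵢ − x̄)³ = -5072.7864 ⇒ m₃ = -5072.7864/6 = -845.46441
m₂^(3/2) = 69.20889^(1.5) = 575.76176
g_1 = m₃ / m₂^(3/2) = -845.46441 / 575.76176 ≈ -1.4684

-1.4684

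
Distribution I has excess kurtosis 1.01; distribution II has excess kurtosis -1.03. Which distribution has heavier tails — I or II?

Higher excess kurtosis ⇒ heavier tails relative to the normal distribution.
1.01 vs -1.03: the larger is 1.01, so I has heavier tails. (I is leptokurtic — heavier-than-normal tails; the other is platykurtic.)

I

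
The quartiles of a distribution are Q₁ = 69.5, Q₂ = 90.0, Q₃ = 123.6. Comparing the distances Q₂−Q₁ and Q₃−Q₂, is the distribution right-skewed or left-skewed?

right-skewed

Q₂ − Q₁ = 20.5;  Q₃ − Q₂ = 33.6
Q₃ − Q₂ > Q₂ − Q₁ ⇒ the upper half is more spread out ⇒ right-skewed.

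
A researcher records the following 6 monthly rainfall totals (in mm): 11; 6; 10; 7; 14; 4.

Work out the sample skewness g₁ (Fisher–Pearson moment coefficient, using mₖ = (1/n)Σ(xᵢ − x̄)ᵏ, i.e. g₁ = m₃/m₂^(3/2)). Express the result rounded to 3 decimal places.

x̄ = (11 + 6 + 10 + 7 + 14 + 4) / 6 = 8.6667
deviations (xᵢ − x̄): 2.3333, -2.6667, 1.3333, -1.6667, 5.3333, -4.6667
Σ(xᵢ − x̄)² = 67.3333 ⇒ m₂ = 67.3333/6 = 11.22222
Σ(xᵢ − x̄)³ = 41.5556 ⇒ m₃ = 41.5556/6 = 6.92593
m₂^(3/2) = 11.22222^(1.5) = 37.59398
g₁ = m₃ / m₂^(3/2) = 6.92593 / 37.59398 ≈ 0.184

0.184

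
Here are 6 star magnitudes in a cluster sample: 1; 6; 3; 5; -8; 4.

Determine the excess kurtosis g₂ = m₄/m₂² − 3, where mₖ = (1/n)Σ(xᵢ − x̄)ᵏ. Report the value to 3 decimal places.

0.427

x̄ = 1.8333
Σ(xᵢ − x̄)² = 130.8333 ⇒ m₂ = 21.80556
Σ(xᵢ − x̄)⁴ = 9776.1528 ⇒ m₄ = 1629.35880
m₂² = 475.48225
g₂ = m₄/m₂² − 3 = 3.42675 − 3 ≈ 0.427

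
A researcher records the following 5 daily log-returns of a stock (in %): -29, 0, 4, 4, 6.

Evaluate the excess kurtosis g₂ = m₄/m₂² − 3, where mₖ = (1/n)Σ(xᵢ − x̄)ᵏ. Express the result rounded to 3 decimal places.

0.137

x̄ = -3.0000
Σ(xᵢ − x̄)² = 864.0000 ⇒ m₂ = 172.80000
Σ(xᵢ − x̄)⁴ = 468420.0000 ⇒ m₄ = 93684.00000
m₂² = 29859.84000
g₂ = m₄/m₂² − 3 = 3.13746 − 3 ≈ 0.137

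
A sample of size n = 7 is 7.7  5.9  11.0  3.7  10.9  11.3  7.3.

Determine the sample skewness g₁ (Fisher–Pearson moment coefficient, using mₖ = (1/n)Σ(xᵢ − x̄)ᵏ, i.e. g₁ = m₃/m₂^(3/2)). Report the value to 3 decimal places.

x̄ = (7.7 + 5.9 + 11.0 + 3.7 + 10.9 + 11.3 + 7.3) / 7 = 8.2571
deviations (xᵢ − x̄): -0.5571, -2.3571, 2.7429, -4.5571, 2.6429, 3.0429, -0.9571
Σ(xᵢ − x̄)² = 51.3171 ⇒ m₂ = 51.3171/7 = 7.33102
Σ(xᵢ − x̄)³ = -41.5185 ⇒ m₃ = -41.5185/7 = -5.93122
m₂^(3/2) = 7.33102^(1.5) = 19.84937
g₁ = m₃ / m₂^(3/2) = -5.93122 / 19.84937 ≈ -0.299

-0.299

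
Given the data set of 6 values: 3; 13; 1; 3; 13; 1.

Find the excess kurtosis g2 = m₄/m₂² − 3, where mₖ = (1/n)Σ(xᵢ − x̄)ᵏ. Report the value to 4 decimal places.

-1.5000

x̄ = 5.6667
Σ(xᵢ − x̄)² = 165.3333 ⇒ m₂ = 27.55556
Σ(xᵢ − x̄)⁴ = 6833.7778 ⇒ m₄ = 1138.96296
m₂² = 759.30864
g2 = m₄/m₂² − 3 = 1.50000 − 3 ≈ -1.5000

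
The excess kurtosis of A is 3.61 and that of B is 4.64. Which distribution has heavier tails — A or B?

B

Higher excess kurtosis ⇒ heavier tails relative to the normal distribution.
3.61 vs 4.64: the larger is 4.64, so B has heavier tails.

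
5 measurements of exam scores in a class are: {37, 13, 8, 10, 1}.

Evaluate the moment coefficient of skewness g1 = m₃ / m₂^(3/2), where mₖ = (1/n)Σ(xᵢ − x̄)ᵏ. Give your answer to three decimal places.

1.102

x̄ = (37 + 13 + 8 + 10 + 1) / 5 = 13.8000
deviations (xᵢ − x̄): 23.2000, -0.8000, -5.8000, -3.8000, -12.8000
Σ(xᵢ − x̄)² = 750.8000 ⇒ m₂ = 750.8000/5 = 150.16000
Σ(xᵢ − x̄)³ = 10139.5200 ⇒ m₃ = 10139.5200/5 = 2027.90400
m₂^(3/2) = 150.16000^(1.5) = 1840.05748
g1 = m₃ / m₂^(3/2) = 2027.90400 / 1840.05748 ≈ 1.102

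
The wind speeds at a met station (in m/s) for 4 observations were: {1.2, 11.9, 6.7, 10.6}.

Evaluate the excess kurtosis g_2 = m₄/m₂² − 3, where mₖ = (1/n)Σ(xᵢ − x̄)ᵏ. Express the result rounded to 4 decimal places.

x̄ = 7.6000
Σ(xᵢ − x̄)² = 69.2600 ⇒ m₂ = 17.31500
Σ(xᵢ − x̄)⁴ = 2101.2578 ⇒ m₄ = 525.31445
m₂² = 299.80923
g_2 = m₄/m₂² − 3 = 1.75216 − 3 ≈ -1.2478

-1.2478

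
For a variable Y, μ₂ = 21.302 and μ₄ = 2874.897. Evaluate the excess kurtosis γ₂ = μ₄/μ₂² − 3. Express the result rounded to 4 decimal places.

3.3355

μ₂² = 21.302² = 453.77520
μ₄/μ₂² = 2874.897 / 453.77520 = 6.33551
γ₂ = 6.33551 − 3 ≈ 3.3355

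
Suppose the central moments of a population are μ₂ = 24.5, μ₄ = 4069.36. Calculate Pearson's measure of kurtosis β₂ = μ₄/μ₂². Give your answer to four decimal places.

6.7794

μ₂² = 24.5² = 600.25000
μ₄/μ₂² = 4069.36 / 600.25000 = 6.77944
β₂ ≈ 6.7794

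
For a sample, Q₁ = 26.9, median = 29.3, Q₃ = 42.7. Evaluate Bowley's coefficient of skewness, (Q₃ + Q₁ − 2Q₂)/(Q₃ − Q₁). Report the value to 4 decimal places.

numerator: Q₃ + Q₁ − 2Q₂ = 42.7 + 26.9 − 2×29.3 = 11.0000
denominator: Q₃ − Q₁ = 42.7 − 26.9 = 15.8000
Bowley skewness = 11.0000 / 15.8000 ≈ 0.6962

0.6962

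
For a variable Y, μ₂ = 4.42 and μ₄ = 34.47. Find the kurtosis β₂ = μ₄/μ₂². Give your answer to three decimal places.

μ₂² = 4.42² = 19.53640
μ₄/μ₂² = 34.47 / 19.53640 = 1.76440
β₂ ≈ 1.764

1.764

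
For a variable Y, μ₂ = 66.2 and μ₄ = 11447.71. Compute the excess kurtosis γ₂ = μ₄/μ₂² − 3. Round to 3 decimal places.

μ₂² = 66.2² = 4382.44000
μ₄/μ₂² = 11447.71 / 4382.44000 = 2.61218
γ₂ = 2.61218 − 3 ≈ -0.388

-0.388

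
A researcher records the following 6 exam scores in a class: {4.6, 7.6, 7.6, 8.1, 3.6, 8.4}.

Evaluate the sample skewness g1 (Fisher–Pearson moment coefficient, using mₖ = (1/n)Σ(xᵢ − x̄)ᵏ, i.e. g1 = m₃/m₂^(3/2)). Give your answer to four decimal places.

-0.7103

x̄ = (4.6 + 7.6 + 7.6 + 8.1 + 3.6 + 8.4) / 6 = 6.6500
deviations (xᵢ − x̄): -2.0500, 0.9500, 0.9500, 1.4500, -3.0500, 1.7500
Σ(xᵢ − x̄)² = 20.4750 ⇒ m₂ = 20.4750/6 = 3.41250
Σ(xᵢ − x̄)³ = -26.8650 ⇒ m₃ = -26.8650/6 = -4.47750
m₂^(3/2) = 3.41250^(1.5) = 6.30390
g1 = m₃ / m₂^(3/2) = -4.47750 / 6.30390 ≈ -0.7103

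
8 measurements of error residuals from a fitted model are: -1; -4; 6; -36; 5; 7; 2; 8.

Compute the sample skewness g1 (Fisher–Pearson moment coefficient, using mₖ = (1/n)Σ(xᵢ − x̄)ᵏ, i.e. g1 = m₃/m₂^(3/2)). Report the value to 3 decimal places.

-1.923

x̄ = (-1 - 4 + 6 - 36 + 5 + 7 + 2 + 8) / 8 = -1.6250
deviations (xᵢ − x̄): 0.6250, -2.3750, 7.6250, -34.3750, 6.6250, 8.6250, 3.6250, 9.6250
Σ(xᵢ − x̄)² = 1469.8750 ⇒ m₂ = 1469.8750/8 = 183.73438
Σ(xᵢ − x̄)³ = -38317.0313 ⇒ m₃ = -38317.0313/8 = -4789.62891
m₂^(3/2) = 183.73438^(1.5) = 2490.49472
g1 = m₃ / m₂^(3/2) = -4789.62891 / 2490.49472 ≈ -1.923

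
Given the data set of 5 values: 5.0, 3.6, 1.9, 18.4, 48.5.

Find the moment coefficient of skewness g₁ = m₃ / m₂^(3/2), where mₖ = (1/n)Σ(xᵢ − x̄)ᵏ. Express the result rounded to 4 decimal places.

1.1421

x̄ = (5.0 + 3.6 + 1.9 + 18.4 + 48.5) / 5 = 15.4800
deviations (xᵢ − x̄): -10.4800, -11.8800, -13.5800, 2.9200, 33.0200
Σ(xᵢ − x̄)² = 1534.2280 ⇒ m₂ = 1534.2280/5 = 306.84560
Σ(xᵢ − x̄)³ = 30695.2027 ⇒ m₃ = 30695.2027/5 = 6139.04054
m₂^(3/2) = 306.84560^(1.5) = 5375.01710
g₁ = m₃ / m₂^(3/2) = 6139.04054 / 5375.01710 ≈ 1.1421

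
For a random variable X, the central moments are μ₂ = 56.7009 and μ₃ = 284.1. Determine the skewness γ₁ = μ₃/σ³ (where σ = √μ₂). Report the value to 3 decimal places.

0.665

σ = √μ₂ = √56.7009 = 7.53000
σ³ = μ₂^(3/2) = 426.95778
γ₁ = μ₃/σ³ = 284.1 / 426.95778 ≈ 0.665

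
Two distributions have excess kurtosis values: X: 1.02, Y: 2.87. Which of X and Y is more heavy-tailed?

Y

Higher excess kurtosis ⇒ heavier tails relative to the normal distribution.
1.02 vs 2.87: the larger is 2.87, so Y has heavier tails.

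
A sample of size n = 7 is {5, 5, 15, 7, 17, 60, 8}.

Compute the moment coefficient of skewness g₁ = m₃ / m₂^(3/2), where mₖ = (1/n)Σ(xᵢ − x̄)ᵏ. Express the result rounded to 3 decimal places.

x̄ = (5 + 5 + 15 + 7 + 17 + 60 + 8) / 7 = 16.7143
deviations (xᵢ − x̄): -11.7143, -11.7143, -1.7143, -9.7143, 0.2857, 43.2857, -8.7143
Σ(xᵢ − x̄)² = 2321.4286 ⇒ m₂ = 2321.4286/7 = 331.63265
Σ(xᵢ − x̄)³ = 76303.9592 ⇒ m₃ = 76303.9592/7 = 10900.56560
m₂^(3/2) = 331.63265^(1.5) = 6039.29060
g₁ = m₃ / m₂^(3/2) = 10900.56560 / 6039.29060 ≈ 1.805

1.805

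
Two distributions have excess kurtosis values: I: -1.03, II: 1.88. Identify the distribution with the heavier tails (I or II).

II

Higher excess kurtosis ⇒ heavier tails relative to the normal distribution.
-1.03 vs 1.88: the larger is 1.88, so II has heavier tails. (II is leptokurtic — heavier-than-normal tails; the other is platykurtic.)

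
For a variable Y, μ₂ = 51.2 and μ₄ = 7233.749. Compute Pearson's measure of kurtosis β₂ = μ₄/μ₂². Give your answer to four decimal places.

μ₂² = 51.2² = 2621.44000
μ₄/μ₂² = 7233.749 / 2621.44000 = 2.75946
β₂ ≈ 2.7595

2.7595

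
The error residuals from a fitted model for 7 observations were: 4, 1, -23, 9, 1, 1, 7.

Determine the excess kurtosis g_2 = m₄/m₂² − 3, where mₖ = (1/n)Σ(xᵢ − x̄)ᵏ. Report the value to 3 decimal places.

1.402

x̄ = 0.0000
Σ(xᵢ − x̄)² = 678.0000 ⇒ m₂ = 96.85714
Σ(xᵢ − x̄)⁴ = 289062.0000 ⇒ m₄ = 41294.57143
m₂² = 9381.30612
g_2 = m₄/m₂² − 3 = 4.40179 − 3 ≈ 1.402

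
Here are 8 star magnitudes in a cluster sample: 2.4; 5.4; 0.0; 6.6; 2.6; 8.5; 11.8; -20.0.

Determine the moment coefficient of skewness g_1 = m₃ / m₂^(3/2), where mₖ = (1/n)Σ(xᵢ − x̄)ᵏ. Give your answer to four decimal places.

-1.6080

x̄ = (2.4 + 5.4 + 0.0 + 6.6 + 2.6 + 8.5 + 11.8 - 20.0) / 8 = 2.1625
deviations (xᵢ − x̄): 0.2375, 3.2375, -2.1625, 4.4375, 0.4375, 6.3375, 9.6375, -22.1625
Σ(xᵢ − x̄)² = 659.3188 ⇒ m₂ = 659.3188/8 = 82.41484
Σ(xᵢ − x̄)³ = -9624.7152 ⇒ m₃ = -9624.7152/8 = -1203.08940
m₂^(3/2) = 82.41484^(1.5) = 748.18356
g_1 = m₃ / m₂^(3/2) = -1203.08940 / 748.18356 ≈ -1.6080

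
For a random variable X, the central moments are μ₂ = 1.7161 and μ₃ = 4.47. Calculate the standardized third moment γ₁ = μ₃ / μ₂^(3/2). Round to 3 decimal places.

σ = √μ₂ = √1.7161 = 1.31000
σ³ = μ₂^(3/2) = 2.24809
γ₁ = μ₃/σ³ = 4.47 / 2.24809 ≈ 1.988

1.988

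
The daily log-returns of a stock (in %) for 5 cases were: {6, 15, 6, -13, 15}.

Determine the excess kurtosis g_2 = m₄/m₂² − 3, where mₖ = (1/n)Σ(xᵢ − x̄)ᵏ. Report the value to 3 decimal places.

x̄ = 5.8000
Σ(xᵢ − x̄)² = 522.8000 ⇒ m₂ = 104.56000
Σ(xᵢ − x̄)⁴ = 139247.6960 ⇒ m₄ = 27849.53920
m₂² = 10932.79360
g_2 = m₄/m₂² − 3 = 2.54734 − 3 ≈ -0.453

-0.453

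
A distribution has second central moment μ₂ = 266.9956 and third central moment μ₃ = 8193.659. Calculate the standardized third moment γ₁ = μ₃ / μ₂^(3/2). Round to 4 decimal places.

1.8781

σ = √μ₂ = √266.9956 = 16.34000
σ³ = μ₂^(3/2) = 4362.70810
γ₁ = μ₃/σ³ = 8193.659 / 4362.70810 ≈ 1.8781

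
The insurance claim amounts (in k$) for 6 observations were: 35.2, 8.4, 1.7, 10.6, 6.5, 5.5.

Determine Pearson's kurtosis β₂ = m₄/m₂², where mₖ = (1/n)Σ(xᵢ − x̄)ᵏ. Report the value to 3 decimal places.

3.790

x̄ = 11.3167
Σ(xᵢ − x̄)² = 728.9483 ⇒ m₂ = 121.49139
Σ(xᵢ − x̄)⁴ = 335679.8875 ⇒ m₄ = 55946.64792
m₂² = 14760.15757
β₂ = m₄/m₂² = 55946.64792 / 14760.15757 ≈ 3.790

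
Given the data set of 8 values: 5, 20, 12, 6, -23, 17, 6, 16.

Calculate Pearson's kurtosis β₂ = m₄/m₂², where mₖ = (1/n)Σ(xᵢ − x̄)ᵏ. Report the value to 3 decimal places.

4.353

x̄ = 7.3750
Σ(xᵢ − x̄)² = 1279.8750 ⇒ m₂ = 159.98438
Σ(xᵢ − x̄)⁴ = 891283.8691 ⇒ m₄ = 111410.48364
m₂² = 25595.00024
β₂ = m₄/m₂² = 111410.48364 / 25595.00024 ≈ 4.353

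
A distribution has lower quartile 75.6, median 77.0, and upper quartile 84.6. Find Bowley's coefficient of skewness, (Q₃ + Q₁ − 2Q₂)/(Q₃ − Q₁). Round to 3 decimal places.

0.689

numerator: Q₃ + Q₁ − 2Q₂ = 84.6 + 75.6 − 2×77.0 = 6.2000
denominator: Q₃ − Q₁ = 84.6 − 75.6 = 9.0000
Bowley skewness = 6.2000 / 9.0000 ≈ 0.689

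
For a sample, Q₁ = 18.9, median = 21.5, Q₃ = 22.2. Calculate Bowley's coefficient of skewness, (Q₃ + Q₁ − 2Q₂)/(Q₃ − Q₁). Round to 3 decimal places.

numerator: Q₃ + Q₁ − 2Q₂ = 22.2 + 18.9 − 2×21.5 = -1.9000
denominator: Q₃ − Q₁ = 22.2 − 18.9 = 3.3000
Bowley skewness = -1.9000 / 3.3000 ≈ -0.576

-0.576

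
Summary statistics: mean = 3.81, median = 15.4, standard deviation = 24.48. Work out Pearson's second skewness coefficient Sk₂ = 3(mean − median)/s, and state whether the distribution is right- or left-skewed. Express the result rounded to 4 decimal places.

-1.4203, left-skewed

Sk₂ = 3(3.81 − 15.4) / 24.48 = 3 × -11.5900 / 24.48
    = -34.7700 / 24.48 ≈ -1.4203
Sk₂ < 0 ⇒ mean < median ⇒ left-skewed (negative skew).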